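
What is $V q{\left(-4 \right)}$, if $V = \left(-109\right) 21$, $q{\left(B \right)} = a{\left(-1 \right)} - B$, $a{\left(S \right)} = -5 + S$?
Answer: $4578$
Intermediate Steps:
$q{\left(B \right)} = -6 - B$ ($q{\left(B \right)} = \left(-5 - 1\right) - B = -6 - B$)
$V = -2289$
$V q{\left(-4 \right)} = - 2289 \left(-6 - -4\right) = - 2289 \left(-6 + 4\right) = \left(-2289\right) \left(-2\right) = 4578$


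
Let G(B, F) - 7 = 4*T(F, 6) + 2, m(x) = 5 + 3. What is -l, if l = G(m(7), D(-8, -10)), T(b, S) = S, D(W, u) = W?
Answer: -33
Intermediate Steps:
m(x) = 8
G(B, F) = 33 (G(B, F) = 7 + (4*6 + 2) = 7 + (24 + 2) = 7 + 26 = 33)
l = 33
-l = -1*33 = -33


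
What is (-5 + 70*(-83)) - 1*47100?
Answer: -52915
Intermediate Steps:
(-5 + 70*(-83)) - 1*47100 = (-5 - 5810) - 47100 = -5815 - 47100 = -52915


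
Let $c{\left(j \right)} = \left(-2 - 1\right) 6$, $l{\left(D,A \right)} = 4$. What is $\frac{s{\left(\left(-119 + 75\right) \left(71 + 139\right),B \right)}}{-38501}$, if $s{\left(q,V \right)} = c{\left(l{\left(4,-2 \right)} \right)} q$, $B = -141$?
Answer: $- \frac{166320}{38501} \approx -4.3199$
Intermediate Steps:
$c{\left(j \right)} = -18$ ($c{\left(j \right)} = \left(-3\right) 6 = -18$)
$s{\left(q,V \right)} = - 18 q$
$\frac{s{\left(\left(-119 + 75\right) \left(71 + 139\right),B \right)}}{-38501} = \frac{\left(-18\right) \left(-119 + 75\right) \left(71 + 139\right)}{-38501} = - 18 \left(\left(-44\right) 210\right) \left(- \frac{1}{38501}\right) = \left(-18\right) \left(-9240\right) \left(- \frac{1}{38501}\right) = 166320 \left(- \frac{1}{38501}\right) = - \frac{166320}{38501}$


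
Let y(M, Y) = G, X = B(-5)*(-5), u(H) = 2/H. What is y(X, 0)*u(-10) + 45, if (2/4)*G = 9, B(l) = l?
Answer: 207/5 ≈ 41.400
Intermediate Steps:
X = 25 (X = -5*(-5) = 25)
G = 18 (G = 2*9 = 18)
y(M, Y) = 18
y(X, 0)*u(-10) + 45 = 18*(2/(-10)) + 45 = 18*(2*(-1/10)) + 45 = 18*(-1/5) + 45 = -18/5 + 45 = 207/5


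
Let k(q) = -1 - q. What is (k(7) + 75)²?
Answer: 4489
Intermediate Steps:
(k(7) + 75)² = ((-1 - 1*7) + 75)² = ((-1 - 7) + 75)² = (-8 + 75)² = 67² = 4489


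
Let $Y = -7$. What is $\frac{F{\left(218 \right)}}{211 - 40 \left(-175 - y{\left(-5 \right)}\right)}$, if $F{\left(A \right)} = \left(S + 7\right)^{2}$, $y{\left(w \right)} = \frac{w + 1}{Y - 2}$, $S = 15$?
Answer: $\frac{4356}{65059} \approx 0.066955$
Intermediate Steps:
$y{\left(w \right)} = - \frac{1}{9} - \frac{w}{9}$ ($y{\left(w \right)} = \frac{w + 1}{-7 - 2} = \frac{1 + w}{-9} = \left(1 + w\right) \left(- \frac{1}{9}\right) = - \frac{1}{9} - \frac{w}{9}$)
$F{\left(A \right)} = 484$ ($F{\left(A \right)} = \left(15 + 7\right)^{2} = 22^{2} = 484$)
$\frac{F{\left(218 \right)}}{211 - 40 \left(-175 - y{\left(-5 \right)}\right)} = \frac{484}{211 - 40 \left(-175 - \left(- \frac{1}{9} - - \frac{5}{9}\right)\right)} = \frac{484}{211 - 40 \left(-175 - \left(- \frac{1}{9} + \frac{5}{9}\right)\right)} = \frac{484}{211 - 40 \left(-175 - \frac{4}{9}\right)} = \frac{484}{211 - - \frac{63160}{9}} = \frac{484}{211 + \frac{63160}{9}} = \frac{484}{\frac{65059}{9}} = 484 \cdot \frac{9}{65059} = \frac{4356}{65059}$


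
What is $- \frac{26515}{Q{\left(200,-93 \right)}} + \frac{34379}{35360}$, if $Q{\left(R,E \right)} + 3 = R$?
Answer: $- \frac{930797737}{6965920} \approx -133.62$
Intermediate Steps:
$Q{\left(R,E \right)} = -3 + R$
$- \frac{26515}{Q{\left(200,-93 \right)}} + \frac{34379}{35360} = - \frac{26515}{-3 + 200} + \frac{34379}{35360} = - \frac{26515}{197} + 34379 \cdot \frac{1}{35360} = \left(-26515\right) \frac{1}{197} + \frac{34379}{35360} = - \frac{26515}{197} + \frac{34379}{35360} = - \frac{930797737}{6965920}$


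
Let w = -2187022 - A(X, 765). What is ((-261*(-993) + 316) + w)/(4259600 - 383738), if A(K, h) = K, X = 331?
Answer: -963932/1937931 ≈ -0.49740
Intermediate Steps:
w = -2187353 (w = -2187022 - 1*331 = -2187022 - 331 = -2187353)
((-261*(-993) + 316) + w)/(4259600 - 383738) = ((-261*(-993) + 316) - 2187353)/(4259600 - 383738) = ((259173 + 316) - 2187353)/3875862 = (259489 - 2187353)*(1/3875862) = -1927864*1/3875862 = -963932/1937931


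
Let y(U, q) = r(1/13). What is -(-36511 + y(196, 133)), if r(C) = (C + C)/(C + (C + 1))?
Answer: 547663/15 ≈ 36511.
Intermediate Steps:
r(C) = 2*C/(1 + 2*C) (r(C) = (2*C)/(C + (1 + C)) = (2*C)/(1 + 2*C) = 2*C/(1 + 2*C))
y(U, q) = 2/15 (y(U, q) = 2/(13*(1 + 2/13)) = 2*(1/13)/(1 + 2*(1/13)) = 2*(1/13)/(1 + 2/13) = 2*(1/13)/(15/13) = 2*(1/13)*(13/15) = 2/15)
-(-36511 + y(196, 133)) = -(-36511 + 2/15) = -1*(-547663/15) = 547663/15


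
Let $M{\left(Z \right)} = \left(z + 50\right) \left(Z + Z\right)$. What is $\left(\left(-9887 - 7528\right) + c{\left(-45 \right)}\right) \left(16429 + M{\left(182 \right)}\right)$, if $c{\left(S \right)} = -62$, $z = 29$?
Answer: $-789698245$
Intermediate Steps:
$M{\left(Z \right)} = 158 Z$ ($M{\left(Z \right)} = \left(29 + 50\right) \left(Z + Z\right) = 79 \cdot 2 Z = 158 Z$)
$\left(\left(-9887 - 7528\right) + c{\left(-45 \right)}\right) \left(16429 + M{\left(182 \right)}\right) = \left(\left(-9887 - 7528\right) - 62\right) \left(16429 + 158 \cdot 182\right) = \left(-17415 - 62\right) \left(16429 + 28756\right) = \left(-17477\right) 45185 = -789698245$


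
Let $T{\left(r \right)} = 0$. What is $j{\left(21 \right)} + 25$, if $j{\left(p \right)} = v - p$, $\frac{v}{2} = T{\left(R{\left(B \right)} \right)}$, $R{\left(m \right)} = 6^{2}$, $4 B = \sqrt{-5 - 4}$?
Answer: $4$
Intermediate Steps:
$B = \frac{3 i}{4}$ ($B = \frac{\sqrt{-5 - 4}}{4} = \frac{\sqrt{-9}}{4} = \frac{3 i}{4} \approx 0.75 i$)
$R{\left(m \right)} = 36$
$v = 0$ ($v = 2 \cdot 0 = 0$)
$j{\left(p \right)} = - p$ ($j{\left(p \right)} = 0 - p = - p$)
$j{\left(21 \right)} + 25 = \left(-1\right) 21 + 25 = -21 + 25 = 4$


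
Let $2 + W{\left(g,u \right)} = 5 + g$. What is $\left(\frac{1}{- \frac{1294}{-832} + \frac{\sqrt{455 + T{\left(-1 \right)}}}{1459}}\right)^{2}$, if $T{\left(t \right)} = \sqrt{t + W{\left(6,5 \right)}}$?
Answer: $\frac{368381019136}{\left(943973 + 416 \sqrt{455 + 2 \sqrt{2}}\right)^{2}} \approx 0.40572$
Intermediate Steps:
$W{\left(g,u \right)} = 3 + g$ ($W{\left(g,u \right)} = -2 + \left(5 + g\right) = 3 + g$)
$T{\left(t \right)} = \sqrt{9 + t}$ ($T{\left(t \right)} = \sqrt{t + \left(3 + 6\right)} = \sqrt{t + 9} = \sqrt{9 + t}$)
$\left(\frac{1}{- \frac{1294}{-832} + \frac{\sqrt{455 + T{\left(-1 \right)}}}{1459}}\right)^{2} = \left(\frac{1}{- \frac{1294}{-832} + \frac{\sqrt{455 + \sqrt{9 - 1}}}{1459}}\right)^{2} = \left(\frac{1}{\left(-1294\right) \left(- \frac{1}{832}\right) + \sqrt{455 + \sqrt{8}} \cdot \frac{1}{1459}}\right)^{2} = \left(\frac{1}{\frac{647}{416} + \sqrt{455 + 2 \sqrt{2}} \cdot \frac{1}{1459}}\right)^{2} = \left(\frac{1}{\frac{647}{416} + \frac{\sqrt{455 + 2 \sqrt{2}}}{1459}}\right)^{2} = \frac{1}{\left(\frac{647}{416} + \frac{\sqrt{455 + 2 \sqrt{2}}}{1459}\right)^{2}}$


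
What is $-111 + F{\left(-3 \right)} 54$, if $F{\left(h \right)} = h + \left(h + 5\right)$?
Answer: $-165$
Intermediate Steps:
$F{\left(h \right)} = 5 + 2 h$ ($F{\left(h \right)} = h + \left(5 + h\right) = 5 + 2 h$)
$-111 + F{\left(-3 \right)} 54 = -111 + \left(5 + 2 \left(-3\right)\right) 54 = -111 + \left(5 - 6\right) 54 = -111 - 54 = -165$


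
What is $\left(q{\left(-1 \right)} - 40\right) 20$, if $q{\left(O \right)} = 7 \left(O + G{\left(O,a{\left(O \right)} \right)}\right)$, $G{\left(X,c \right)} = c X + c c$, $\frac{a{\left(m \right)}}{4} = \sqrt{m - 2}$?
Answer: $-7660 - 560 i \sqrt{3} \approx -7660.0 - 969.95 i$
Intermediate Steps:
$a{\left(m \right)} = 4 \sqrt{-2 + m}$ ($a{\left(m \right)} = 4 \sqrt{m - 2} = 4 \sqrt{-2 + m}$)
$G{\left(X,c \right)} = c^{2} + X c$ ($G{\left(X,c \right)} = X c + c^{2} = c^{2} + X c$)
$q{\left(O \right)} = 7 O + 28 \sqrt{-2 + O} \left(O + 4 \sqrt{-2 + O}\right)$ ($q{\left(O \right)} = 7 \left(O + 4 \sqrt{-2 + O} \left(O + 4 \sqrt{-2 + O}\right)\right) = 7 O + 28 \sqrt{-2 + O} \left(O + 4 \sqrt{-2 + O}\right)$)
$\left(q{\left(-1 \right)} - 40\right) 20 = \left(\left(-224 + 119 \left(-1\right) + 28 \left(-1\right) \sqrt{-2 - 1}\right) - 40\right) 20 = \left(\left(-224 - 119 + 28 \left(-1\right) \sqrt{-3}\right) - 40\right) 20 = \left(\left(-224 - 119 + 28 \left(-1\right) i \sqrt{3}\right) - 40\right) 20 = \left(\left(-224 - 119 - 28 i \sqrt{3}\right) - 40\right) 20 = \left(\left(-343 - 28 i \sqrt{3}\right) - 40\right) 20 = \left(-383 - 28 i \sqrt{3}\right) 20 = -7660 - 560 i \sqrt{3}$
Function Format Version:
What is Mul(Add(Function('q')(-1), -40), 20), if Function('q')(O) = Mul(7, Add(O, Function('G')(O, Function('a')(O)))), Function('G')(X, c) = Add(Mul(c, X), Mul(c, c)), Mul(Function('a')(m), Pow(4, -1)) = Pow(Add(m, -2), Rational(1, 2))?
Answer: Add(-7660, Mul(-560, I, Pow(3, Rational(1, 2)))) ≈ Add(-7660.0, Mul(-969.95, I))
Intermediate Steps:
Function('a')(m) = Mul(4, Pow(Add(-2, m), Rational(1, 2))) (Function('a')(m) = Mul(4, Pow(Add(m, -2), Rational(1, 2))) = Mul(4, Pow(Add(-2, m), Rational(1, 2))))
Function('G')(X, c) = Add(Pow(c, 2), Mul(X, c)) (Function('G')(X, c) = Add(Mul(X, c), Pow(c, 2)) = Add(Pow(c, 2), Mul(X, c)))
Function('q')(O) = Add(Mul(7, O), Mul(28, Pow(Add(-2, O), Rational(1, 2)), Add(O, Mul(4, Pow(Add(-2, O), Rational(1, 2)))))) (Function('q')(O) = Mul(7, Add(O, Mul(Mul(4, Pow(Add(-2, O), Rational(1, 2))), Add(O, Mul(4, Pow(Add(-2, O), Rational(1, 2))))))) = Mul(7, Add(O, Mul(4, Pow(Add(-2, O), Rational(1, 2)), Add(O, Mul(4, Pow(Add(-2, O), Rational(1, 2))))))) = Add(Mul(7, O), Mul(28, Pow(Add(-2, O), Rational(1, 2)), Add(O, Mul(4, Pow(Add(-2, O), Rational(1, 2)))))))
Mul(Add(Function('q')(-1), -40), 20) = Mul(Add(Add(-224, Mul(119, -1), Mul(28, -1, Pow(Add(-2, -1), Rational(1, 2)))), -40), 20) = Mul(Add(Add(-224, -119, Mul(28, -1, Pow(-3, Rational(1, 2)))), -40), 20) = Mul(Add(Add(-224, -119, Mul(28, -1, Mul(I, Pow(3, Rational(1, 2))))), -40), 20) = Mul(Add(Add(-224, -119, Mul(-28, I, Pow(3, Rational(1, 2)))), -40), 20) = Mul(Add(Add(-343, Mul(-28, I, Pow(3, Rational(1, 2)))), -40), 20) = Mul(Add(-383, Mul(-28, I, Pow(3, Rational(1, 2)))), 20) = Add(-7660, Mul(-560, I, Pow(3, Rational(1, 2))))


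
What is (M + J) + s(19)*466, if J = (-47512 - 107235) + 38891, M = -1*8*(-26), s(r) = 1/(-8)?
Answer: -462825/4 ≈ -1.1571e+5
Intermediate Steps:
s(r) = -⅛ (s(r) = 1*(-⅛) = -⅛)
M = 208 (M = -8*(-26) = 208)
J = -115856 (J = -154747 + 38891 = -115856)
(M + J) + s(19)*466 = (208 - 115856) - ⅛*466 = -115648 - 233/4 = -462825/4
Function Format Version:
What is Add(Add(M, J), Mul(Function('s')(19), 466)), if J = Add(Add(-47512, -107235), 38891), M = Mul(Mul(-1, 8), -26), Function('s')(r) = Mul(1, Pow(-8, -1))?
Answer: Rational(-462825, 4) ≈ -1.1571e+5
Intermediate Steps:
Function('s')(r) = Rational(-1, 8) (Function('s')(r) = Mul(1, Rational(-1, 8)) = Rational(-1, 8))
M = 208 (M = Mul(-8, -26) = 208)
J = -115856 (J = Add(-154747, 38891) = -115856)
Add(Add(M, J), Mul(Function('s')(19), 466)) = Add(Add(208, -115856), Mul(Rational(-1, 8), 466)) = Add(-115648, Rational(-233, 4)) = Rational(-462825, 4)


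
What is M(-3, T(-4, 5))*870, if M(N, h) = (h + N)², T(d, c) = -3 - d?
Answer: 3480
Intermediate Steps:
M(N, h) = (N + h)²
M(-3, T(-4, 5))*870 = (-3 + (-3 - 1*(-4)))²*870 = (-3 + (-3 + 4))²*870 = (-3 + 1)²*870 = (-2)²*870 = 4*870 = 3480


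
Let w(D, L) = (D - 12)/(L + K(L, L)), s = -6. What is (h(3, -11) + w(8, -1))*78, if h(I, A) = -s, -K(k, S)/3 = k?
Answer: 312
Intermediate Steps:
K(k, S) = -3*k
w(D, L) = -(-12 + D)/(2*L) (w(D, L) = (D - 12)/(L - 3*L) = (-12 + D)/((-2*L)) = (-12 + D)*(-1/(2*L)) = -(-12 + D)/(2*L))
h(I, A) = 6 (h(I, A) = -1*(-6) = 6)
(h(3, -11) + w(8, -1))*78 = (6 + (1/2)*(12 - 1*8)/(-1))*78 = (6 + (1/2)*(-1)*(12 - 8))*78 = (6 + (1/2)*(-1)*4)*78 = (6 - 2)*78 = 4*78 = 312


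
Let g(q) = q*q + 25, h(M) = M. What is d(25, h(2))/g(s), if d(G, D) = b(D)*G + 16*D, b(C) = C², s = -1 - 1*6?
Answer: 66/37 ≈ 1.7838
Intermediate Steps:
s = -7 (s = -1 - 6 = -7)
d(G, D) = 16*D + G*D² (d(G, D) = D²*G + 16*D = G*D² + 16*D = 16*D + G*D²)
g(q) = 25 + q² (g(q) = q² + 25 = 25 + q²)
d(25, h(2))/g(s) = (2*(16 + 2*25))/(25 + (-7)²) = (2*(16 + 50))/(25 + 49) = (2*66)/74 = 132*(1/74) = 66/37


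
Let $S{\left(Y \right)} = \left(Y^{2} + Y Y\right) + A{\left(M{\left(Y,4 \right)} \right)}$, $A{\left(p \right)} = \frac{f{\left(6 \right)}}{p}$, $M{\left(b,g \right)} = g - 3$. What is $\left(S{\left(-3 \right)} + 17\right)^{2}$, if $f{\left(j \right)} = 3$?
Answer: $1444$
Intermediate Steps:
$M{\left(b,g \right)} = -3 + g$
$A{\left(p \right)} = \frac{3}{p}$
$S{\left(Y \right)} = 3 + 2 Y^{2}$ ($S{\left(Y \right)} = \left(Y^{2} + Y Y\right) + \frac{3}{-3 + 4} = \left(Y^{2} + Y^{2}\right) + \frac{3}{1} = 2 Y^{2} + 3 \cdot 1 = 2 Y^{2} + 3 = 3 + 2 Y^{2}$)
$\left(S{\left(-3 \right)} + 17\right)^{2} = \left(\left(3 + 2 \left(-3\right)^{2}\right) + 17\right)^{2} = \left(\left(3 + 2 \cdot 9\right) + 17\right)^{2} = \left(\left(3 + 18\right) + 17\right)^{2} = \left(21 + 17\right)^{2} = 38^{2} = 1444$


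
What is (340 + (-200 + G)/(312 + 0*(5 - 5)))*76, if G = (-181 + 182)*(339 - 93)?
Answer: 1008197/39 ≈ 25851.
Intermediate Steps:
G = 246 (G = 1*246 = 246)
(340 + (-200 + G)/(312 + 0*(5 - 5)))*76 = (340 + (-200 + 246)/(312 + 0*(5 - 5)))*76 = (340 + 46/(312 + 0*0))*76 = (340 + 46/(312 + 0))*76 = (340 + 46/312)*76 = (340 + 46*(1/312))*76 = (340 + 23/156)*76 = (53063/156)*76 = 1008197/39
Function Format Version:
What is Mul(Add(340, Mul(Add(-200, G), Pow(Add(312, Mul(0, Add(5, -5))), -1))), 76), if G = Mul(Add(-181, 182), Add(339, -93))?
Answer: Rational(1008197, 39) ≈ 25851.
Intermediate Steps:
G = 246 (G = Mul(1, 246) = 246)
Mul(Add(340, Mul(Add(-200, G), Pow(Add(312, Mul(0, Add(5, -5))), -1))), 76) = Mul(Add(340, Mul(Add(-200, 246), Pow(Add(312, Mul(0, Add(5, -5))), -1))), 76) = Mul(Add(340, Mul(46, Pow(Add(312, Mul(0, 0)), -1))), 76) = Mul(Add(340, Mul(46, Pow(Add(312, 0), -1))), 76) = Mul(Add(340, Mul(46, Pow(312, -1))), 76) = Mul(Add(340, Mul(46, Rational(1, 312))), 76) = Mul(Add(340, Rational(23, 156)), 76) = Mul(Rational(53063, 156), 76) = Rational(1008197, 39)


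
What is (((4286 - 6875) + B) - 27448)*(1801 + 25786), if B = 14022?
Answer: -441805805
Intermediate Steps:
(((4286 - 6875) + B) - 27448)*(1801 + 25786) = (((4286 - 6875) + 14022) - 27448)*(1801 + 25786) = ((-2589 + 14022) - 27448)*27587 = (11433 - 27448)*27587 = -16015*27587 = -441805805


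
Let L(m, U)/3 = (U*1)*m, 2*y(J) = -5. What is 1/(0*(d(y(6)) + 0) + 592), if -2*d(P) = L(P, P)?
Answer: 1/592 ≈ 0.0016892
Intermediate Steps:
y(J) = -5/2 (y(J) = (½)*(-5) = -5/2)
L(m, U) = 3*U*m (L(m, U) = 3*((U*1)*m) = 3*(U*m) = 3*U*m)
d(P) = -3*P²/2 (d(P) = -3*P*P/2 = -3*P²/2)
1/(0*(d(y(6)) + 0) + 592) = 1/(0*(-3*(-5/2)²/2 + 0) + 592) = 1/(0*(-3/2*25/4 + 0) + 592) = 1/(0*(-75/8 + 0) + 592) = 1/(0*(-75/8) + 592) = 1/(0 + 592) = 1/592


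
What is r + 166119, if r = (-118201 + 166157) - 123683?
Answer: 90392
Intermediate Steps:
r = -75727 (r = 47956 - 123683 = -75727)
r + 166119 = -75727 + 166119 = 90392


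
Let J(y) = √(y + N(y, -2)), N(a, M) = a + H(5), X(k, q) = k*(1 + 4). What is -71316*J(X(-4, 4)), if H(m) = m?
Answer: -71316*I*√35 ≈ -4.2191e+5*I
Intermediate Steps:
X(k, q) = 5*k (X(k, q) = k*5 = 5*k)
N(a, M) = 5 + a (N(a, M) = a + 5 = 5 + a)
J(y) = √(5 + 2*y) (J(y) = √(y + (5 + y)) = √(5 + 2*y))
-71316*J(X(-4, 4)) = -71316*√(5 + 2*(5*(-4))) = -71316*√(5 + 2*(-20)) = -71316*√(5 - 40) = -71316*I*√35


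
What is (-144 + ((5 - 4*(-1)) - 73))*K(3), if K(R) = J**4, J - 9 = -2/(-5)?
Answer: -1014973648/625 ≈ -1.6240e+6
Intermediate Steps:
J = 47/5 (J = 9 - 2/(-5) = 9 - 2*(-1/5) = 9 + 2/5 = 47/5 ≈ 9.4000)
K(R) = 4879681/625 (K(R) = (47/5)**4 = 4879681/625)
(-144 + ((5 - 4*(-1)) - 73))*K(3) = (-144 + ((5 - 4*(-1)) - 73))*(4879681/625) = (-144 + ((5 + 4) - 73))*(4879681/625) = (-144 + (9 - 73))*(4879681/625) = (-144 - 64)*(4879681/625) = -208*4879681/625 = -1014973648/625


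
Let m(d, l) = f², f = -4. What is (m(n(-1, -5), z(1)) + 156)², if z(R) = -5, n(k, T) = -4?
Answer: 29584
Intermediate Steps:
m(d, l) = 16 (m(d, l) = (-4)² = 16)
(m(n(-1, -5), z(1)) + 156)² = (16 + 156)² = 172² = 29584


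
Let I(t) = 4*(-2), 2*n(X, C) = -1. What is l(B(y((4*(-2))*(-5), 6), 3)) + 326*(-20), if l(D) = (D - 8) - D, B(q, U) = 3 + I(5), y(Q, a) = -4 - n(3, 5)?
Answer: -6528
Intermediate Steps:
n(X, C) = -½ (n(X, C) = (½)*(-1) = -½)
I(t) = -8
y(Q, a) = -7/2 (y(Q, a) = -4 - 1*(-½) = -4 + ½ = -7/2)
B(q, U) = -5 (B(q, U) = 3 - 8 = -5)
l(D) = -8 (l(D) = (-8 + D) - D = -8)
l(B(y((4*(-2))*(-5), 6), 3)) + 326*(-20) = -8 + 326*(-20) = -8 - 6520 = -6528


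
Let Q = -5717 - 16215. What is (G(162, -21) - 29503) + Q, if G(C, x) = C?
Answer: -51273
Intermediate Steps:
Q = -21932
(G(162, -21) - 29503) + Q = (162 - 29503) - 21932 = -29341 - 21932 = -51273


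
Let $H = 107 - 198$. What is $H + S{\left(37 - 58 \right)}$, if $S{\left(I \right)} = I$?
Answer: $-112$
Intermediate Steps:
$H = -91$ ($H = 107 - 198 = -91$)
$H + S{\left(37 - 58 \right)} = -91 + \left(37 - 58\right) = -91 - 21 = -112$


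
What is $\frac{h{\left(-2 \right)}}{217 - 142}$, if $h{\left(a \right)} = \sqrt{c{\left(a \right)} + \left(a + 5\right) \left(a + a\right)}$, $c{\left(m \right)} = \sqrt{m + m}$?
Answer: $\frac{\sqrt{-12 + 2 i}}{75} \approx 0.0038358 + 0.046347 i$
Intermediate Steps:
$c{\left(m \right)} = \sqrt{2} \sqrt{m}$ ($c{\left(m \right)} = \sqrt{2 m} = \sqrt{2} \sqrt{m}$)
$h{\left(a \right)} = \sqrt{\sqrt{2} \sqrt{a} + 2 a \left(5 + a\right)}$ ($h{\left(a \right)} = \sqrt{\sqrt{2} \sqrt{a} + \left(a + 5\right) \left(a + a\right)} = \sqrt{\sqrt{2} \sqrt{a} + \left(5 + a\right) 2 a} = \sqrt{\sqrt{2} \sqrt{a} + 2 a \left(5 + a\right)}$)
$\frac{h{\left(-2 \right)}}{217 - 142} = \frac{\sqrt{2 \left(-2\right)^{2} + 10 \left(-2\right) + \sqrt{2} \sqrt{-2}}}{217 - 142} = \frac{\sqrt{2 \cdot 4 - 20 + \sqrt{2} i \sqrt{2}}}{75} = \frac{\sqrt{8 - 20 + 2 i}}{75} = \frac{\sqrt{-12 + 2 i}}{75}$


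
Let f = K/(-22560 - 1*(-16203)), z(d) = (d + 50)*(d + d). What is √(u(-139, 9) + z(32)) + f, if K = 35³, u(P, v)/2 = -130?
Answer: -42875/6357 + 2*√1247 ≈ 63.881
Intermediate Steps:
u(P, v) = -260 (u(P, v) = 2*(-130) = -260)
K = 42875
z(d) = 2*d*(50 + d) (z(d) = (50 + d)*(2*d) = 2*d*(50 + d))
f = -42875/6357 (f = 42875/(-22560 - 1*(-16203)) = 42875/(-22560 + 16203) = 42875/(-6357) = 42875*(-1/6357) = -42875/6357 ≈ -6.7445)
√(u(-139, 9) + z(32)) + f = √(-260 + 2*32*(50 + 32)) - 42875/6357 = √(-260 + 2*32*82) - 42875/6357 = √(-260 + 5248) - 42875/6357 = √4988 - 42875/6357 = 2*√1247 - 42875/6357 = -42875/6357 + 2*√1247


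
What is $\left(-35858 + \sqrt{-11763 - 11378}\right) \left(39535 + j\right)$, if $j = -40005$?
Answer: $16853260 - 470 i \sqrt{23141} \approx 1.6853 \cdot 10^{7} - 71497.0 i$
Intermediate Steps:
$\left(-35858 + \sqrt{-11763 - 11378}\right) \left(39535 + j\right) = \left(-35858 + \sqrt{-11763 - 11378}\right) \left(39535 - 40005\right) = \left(-35858 + \sqrt{-23141}\right) \left(-470\right) = \left(-35858 + i \sqrt{23141}\right) \left(-470\right) = 16853260 - 470 i \sqrt{23141}$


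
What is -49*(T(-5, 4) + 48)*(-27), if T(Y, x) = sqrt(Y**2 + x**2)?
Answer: 63504 + 1323*sqrt(41) ≈ 71975.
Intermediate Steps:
-49*(T(-5, 4) + 48)*(-27) = -49*(sqrt((-5)**2 + 4**2) + 48)*(-27) = -49*(sqrt(25 + 16) + 48)*(-27) = -49*(sqrt(41) + 48)*(-27) = -49*(48 + sqrt(41))*(-27) = (-2352 - 49*sqrt(41))*(-27) = 63504 + 1323*sqrt(41)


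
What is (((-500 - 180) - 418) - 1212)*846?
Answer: -1954260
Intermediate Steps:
(((-500 - 180) - 418) - 1212)*846 = ((-680 - 418) - 1212)*846 = (-1098 - 1212)*846 = -2310*846 = -1954260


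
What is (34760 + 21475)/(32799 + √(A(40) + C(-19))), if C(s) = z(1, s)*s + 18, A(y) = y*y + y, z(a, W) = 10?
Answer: 1844451765/1075772933 - 112470*√367/1075772933 ≈ 1.7125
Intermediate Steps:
A(y) = y + y² (A(y) = y² + y = y + y²)
C(s) = 18 + 10*s (C(s) = 10*s + 18 = 18 + 10*s)
(34760 + 21475)/(32799 + √(A(40) + C(-19))) = (34760 + 21475)/(32799 + √(40*(1 + 40) + (18 + 10*(-19)))) = 56235/(32799 + √(40*41 + (18 - 190))) = 56235/(32799 + √(1640 - 172)) = 56235/(32799 + √1468) = 56235/(32799 + 2*√367)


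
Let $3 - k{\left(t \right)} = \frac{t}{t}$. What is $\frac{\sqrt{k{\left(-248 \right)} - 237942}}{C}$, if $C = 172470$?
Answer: $\frac{i \sqrt{59485}}{86235} \approx 0.0028283 i$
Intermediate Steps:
$k{\left(t \right)} = 2$ ($k{\left(t \right)} = 3 - \frac{t}{t} = 3 - 1 = 2$)
$\frac{\sqrt{k{\left(-248 \right)} - 237942}}{C} = \frac{\sqrt{2 - 237942}}{172470} = \sqrt{2 - 237942} \cdot \frac{1}{172470} = \sqrt{-237940} \cdot \frac{1}{172470} = 2 i \sqrt{59485} \cdot \frac{1}{172470} = \frac{i \sqrt{59485}}{86235}$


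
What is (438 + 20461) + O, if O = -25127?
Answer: -4228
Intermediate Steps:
(438 + 20461) + O = (438 + 20461) - 25127 = 20899 - 25127 = -4228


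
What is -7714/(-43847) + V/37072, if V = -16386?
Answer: -216251767/812747992 ≈ -0.26607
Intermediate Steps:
-7714/(-43847) + V/37072 = -7714/(-43847) - 16386/37072 = -7714*(-1/43847) - 16386*1/37072 = 7714/43847 - 8193/18536 = -216251767/812747992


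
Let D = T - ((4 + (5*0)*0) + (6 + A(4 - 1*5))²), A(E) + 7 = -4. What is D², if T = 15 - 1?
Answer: 225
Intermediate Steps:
A(E) = -11 (A(E) = -7 - 4 = -11)
T = 14
D = -15 (D = 14 - ((4 + (5*0)*0) + (6 - 11)²) = 14 - ((4 + 0*0) + (-5)²) = 14 - ((4 + 0) + 25) = 14 - (4 + 25) = 14 - 1*29 = 14 - 29 = -15)
D² = (-15)² = 225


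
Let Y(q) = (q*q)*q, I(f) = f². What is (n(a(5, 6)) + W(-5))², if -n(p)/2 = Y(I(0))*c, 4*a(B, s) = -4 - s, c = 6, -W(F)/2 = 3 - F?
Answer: 256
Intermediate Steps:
W(F) = -6 + 2*F (W(F) = -2*(3 - F) = -6 + 2*F)
a(B, s) = -1 - s/4 (a(B, s) = (-4 - s)/4 = -1 - s/4)
Y(q) = q³ (Y(q) = q²*q = q³)
n(p) = 0 (n(p) = -2*(0²)³*6 = -2*0³*6 = -0*6 = -2*0 = 0)
(n(a(5, 6)) + W(-5))² = (0 + (-6 + 2*(-5)))² = (0 + (-6 - 10))² = (0 - 16)² = (-16)² = 256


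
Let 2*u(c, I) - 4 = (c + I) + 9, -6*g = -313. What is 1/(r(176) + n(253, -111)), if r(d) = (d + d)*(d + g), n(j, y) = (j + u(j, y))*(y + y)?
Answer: 3/20831 ≈ 0.00014402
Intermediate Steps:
g = 313/6 (g = -⅙*(-313) = 313/6 ≈ 52.167)
u(c, I) = 13/2 + I/2 + c/2 (u(c, I) = 2 + ((c + I) + 9)/2 = 2 + ((I + c) + 9)/2 = 2 + (9 + I + c)/2 = 2 + (9/2 + I/2 + c/2) = 13/2 + I/2 + c/2)
n(j, y) = 2*y*(13/2 + y/2 + 3*j/2) (n(j, y) = (j + (13/2 + y/2 + j/2))*(y + y) = (j + (13/2 + j/2 + y/2))*(2*y) = (13/2 + y/2 + 3*j/2)*(2*y) = 2*y*(13/2 + y/2 + 3*j/2))
r(d) = 2*d*(313/6 + d) (r(d) = (d + d)*(d + 313/6) = (2*d)*(313/6 + d) = 2*d*(313/6 + d))
1/(r(176) + n(253, -111)) = 1/((⅓)*176*(313 + 6*176) - 111*(13 - 111 + 3*253)) = 1/((⅓)*176*(313 + 1056) - 111*(13 - 111 + 759)) = 1/((⅓)*176*1369 - 111*661) = 1/(240944/3 - 73371) = 1/(20831/3) = 3/20831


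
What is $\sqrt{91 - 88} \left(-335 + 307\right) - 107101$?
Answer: $-107101 - 28 \sqrt{3} \approx -1.0715 \cdot 10^{5}$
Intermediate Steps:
$\sqrt{91 - 88} \left(-335 + 307\right) - 107101 = \sqrt{91 - 88} \left(-28\right) - 107101 = \sqrt{3} \left(-28\right) - 107101 = - 28 \sqrt{3} - 107101 = -107101 - 28 \sqrt{3}$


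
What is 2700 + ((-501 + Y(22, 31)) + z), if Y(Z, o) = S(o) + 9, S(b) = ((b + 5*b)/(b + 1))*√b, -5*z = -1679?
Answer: 12719/5 + 93*√31/16 ≈ 2576.2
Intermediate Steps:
z = 1679/5 (z = -⅕*(-1679) = 1679/5 ≈ 335.80)
S(b) = 6*b^(3/2)/(1 + b) (S(b) = ((6*b)/(1 + b))*√b = (6*b/(1 + b))*√b = 6*b^(3/2)/(1 + b))
Y(Z, o) = 9 + 6*o^(3/2)/(1 + o) (Y(Z, o) = 6*o^(3/2)/(1 + o) + 9 = 9 + 6*o^(3/2)/(1 + o))
2700 + ((-501 + Y(22, 31)) + z) = 2700 + ((-501 + 3*(3 + 2*31^(3/2) + 3*31)/(1 + 31)) + 1679/5) = 2700 + ((-501 + 3*(3 + 2*(31*√31) + 93)/32) + 1679/5) = 2700 + ((-501 + 3*(1/32)*(3 + 62*√31 + 93)) + 1679/5) = 2700 + ((-501 + 3*(1/32)*(96 + 62*√31)) + 1679/5) = 2700 + ((-501 + (9 + 93*√31/16)) + 1679/5) = 2700 + ((-492 + 93*√31/16) + 1679/5) = 2700 + (-781/5 + 93*√31/16) = 12719/5 + 93*√31/16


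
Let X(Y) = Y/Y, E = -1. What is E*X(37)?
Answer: -1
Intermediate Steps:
X(Y) = 1
E*X(37) = -1*1 = -1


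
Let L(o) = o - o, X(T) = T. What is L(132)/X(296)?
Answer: 0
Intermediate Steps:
L(o) = 0
L(132)/X(296) = 0/296 = 0*(1/296) = 0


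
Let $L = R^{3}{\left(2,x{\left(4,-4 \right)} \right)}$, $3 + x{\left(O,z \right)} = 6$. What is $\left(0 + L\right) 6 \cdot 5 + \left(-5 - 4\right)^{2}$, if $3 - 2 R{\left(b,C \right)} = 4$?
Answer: $\frac{309}{4} \approx 77.25$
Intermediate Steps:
$x{\left(O,z \right)} = 3$ ($x{\left(O,z \right)} = -3 + 6 = 3$)
$R{\left(b,C \right)} = - \frac{1}{2}$ ($R{\left(b,C \right)} = \frac{3}{2} - 2 = - \frac{1}{2}$)
$L = - \frac{1}{8}$ ($L = \left(- \frac{1}{2}\right)^{3} = - \frac{1}{8} \approx -0.125$)
$\left(0 + L\right) 6 \cdot 5 + \left(-5 - 4\right)^{2} = \left(0 - \frac{1}{8}\right) 6 \cdot 5 + \left(-5 - 4\right)^{2} = \left(- \frac{1}{8}\right) 30 + \left(-9\right)^{2} = - \frac{15}{4} + 81 = \frac{309}{4}$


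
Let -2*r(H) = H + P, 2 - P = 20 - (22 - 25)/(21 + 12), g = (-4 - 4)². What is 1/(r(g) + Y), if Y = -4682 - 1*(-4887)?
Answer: 22/4005 ≈ 0.0054931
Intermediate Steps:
g = 64 (g = (-8)² = 64)
P = -199/11 (P = 2 - (20 - (22 - 25)/(21 + 12)) = 2 - (20 - (-3)/33) = 2 - (20 - 1*(-1/11)) = 2 - (20 + 1/11) = 2 - 1*221/11 = 2 - 221/11 = -199/11 ≈ -18.091)
r(H) = 199/22 - H/2 (r(H) = -(H - 199/11)/2 = -(-199/11 + H)/2 = 199/22 - H/2)
Y = 205 (Y = -4682 + 4887 = 205)
1/(r(g) + Y) = 1/((199/22 - ½*64) + 205) = 1/((199/22 - 32) + 205) = 1/(-505/22 + 205) = 1/(4005/22) = 22/4005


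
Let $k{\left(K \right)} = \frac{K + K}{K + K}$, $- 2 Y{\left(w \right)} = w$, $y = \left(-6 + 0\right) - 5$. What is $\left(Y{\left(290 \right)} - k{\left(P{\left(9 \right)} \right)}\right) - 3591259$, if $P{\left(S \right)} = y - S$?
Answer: $-3591405$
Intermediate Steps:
$y = -11$ ($y = -6 - 5 = -11$)
$Y{\left(w \right)} = - \frac{w}{2}$
$P{\left(S \right)} = -11 - S$
$k{\left(K \right)} = 1$ ($k{\left(K \right)} = \frac{2 K}{2 K} = 2 K \frac{1}{2 K} = 1$)
$\left(Y{\left(290 \right)} - k{\left(P{\left(9 \right)} \right)}\right) - 3591259 = \left(\left(- \frac{1}{2}\right) 290 - 1\right) - 3591259 = \left(-145 - 1\right) - 3591259 = -146 - 3591259 = -3591405$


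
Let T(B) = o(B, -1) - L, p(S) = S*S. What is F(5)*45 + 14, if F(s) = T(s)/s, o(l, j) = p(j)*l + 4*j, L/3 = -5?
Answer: 158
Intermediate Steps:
p(S) = S**2
L = -15 (L = 3*(-5) = -15)
o(l, j) = 4*j + l*j**2 (o(l, j) = j**2*l + 4*j = l*j**2 + 4*j = 4*j + l*j**2)
T(B) = 11 + B (T(B) = -(4 - B) - 1*(-15) = (-4 + B) + 15 = 11 + B)
F(s) = (11 + s)/s
F(5)*45 + 14 = ((11 + 5)/5)*45 + 14 = ((1/5)*16)*45 + 14 = (16/5)*45 + 14 = 144 + 14 = 158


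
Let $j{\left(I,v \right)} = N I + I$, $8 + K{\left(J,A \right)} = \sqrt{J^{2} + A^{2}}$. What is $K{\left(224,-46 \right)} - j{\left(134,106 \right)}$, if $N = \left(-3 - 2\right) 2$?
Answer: $1198 + 2 \sqrt{13073} \approx 1426.7$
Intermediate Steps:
$N = -10$ ($N = \left(-5\right) 2 = -10$)
$K{\left(J,A \right)} = -8 + \sqrt{A^{2} + J^{2}}$ ($K{\left(J,A \right)} = -8 + \sqrt{J^{2} + A^{2}} = -8 + \sqrt{A^{2} + J^{2}}$)
$j{\left(I,v \right)} = - 9 I$ ($j{\left(I,v \right)} = - 10 I + I = - 9 I$)
$K{\left(224,-46 \right)} - j{\left(134,106 \right)} = \left(-8 + \sqrt{\left(-46\right)^{2} + 224^{2}}\right) - \left(-9\right) 134 = \left(-8 + \sqrt{2116 + 50176}\right) - -1206 = \left(-8 + \sqrt{52292}\right) + 1206 = \left(-8 + 2 \sqrt{13073}\right) + 1206 = 1198 + 2 \sqrt{13073}$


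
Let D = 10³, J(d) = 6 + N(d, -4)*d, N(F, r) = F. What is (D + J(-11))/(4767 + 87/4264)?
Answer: 4805528/20326575 ≈ 0.23642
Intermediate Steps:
J(d) = 6 + d² (J(d) = 6 + d*d = 6 + d²)
D = 1000
(D + J(-11))/(4767 + 87/4264) = (1000 + (6 + (-11)²))/(4767 + 87/4264) = (1000 + (6 + 121))/(4767 + 87*(1/4264)) = (1000 + 127)/(4767 + 87/4264) = 1127/(20326575/4264) = 1127*(4264/20326575) = 4805528/20326575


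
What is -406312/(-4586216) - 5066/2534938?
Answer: 3701257200/42741813289 ≈ 0.086596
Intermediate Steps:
-406312/(-4586216) - 5066/2534938 = -406312*(-1/4586216) - 5066*1/2534938 = 50789/573277 - 149/74557 = 3701257200/42741813289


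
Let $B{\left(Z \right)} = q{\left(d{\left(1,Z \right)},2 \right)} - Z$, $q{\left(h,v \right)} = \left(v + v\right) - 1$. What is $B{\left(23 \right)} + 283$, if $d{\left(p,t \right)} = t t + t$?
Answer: $263$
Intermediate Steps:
$d{\left(p,t \right)} = t + t^{2}$ ($d{\left(p,t \right)} = t^{2} + t = t + t^{2}$)
$q{\left(h,v \right)} = -1 + 2 v$ ($q{\left(h,v \right)} = 2 v - 1 = -1 + 2 v$)
$B{\left(Z \right)} = 3 - Z$ ($B{\left(Z \right)} = \left(-1 + 2 \cdot 2\right) - Z = \left(-1 + 4\right) - Z = 3 - Z$)
$B{\left(23 \right)} + 283 = \left(3 - 23\right) + 283 = -20 + 283 = 263$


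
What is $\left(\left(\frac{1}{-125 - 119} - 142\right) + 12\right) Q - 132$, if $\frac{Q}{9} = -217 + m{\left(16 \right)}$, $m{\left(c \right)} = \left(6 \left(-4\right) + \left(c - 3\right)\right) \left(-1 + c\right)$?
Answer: $\frac{54512295}{122} \approx 4.4682 \cdot 10^{5}$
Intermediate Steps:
$m{\left(c \right)} = \left(-1 + c\right) \left(-27 + c\right)$ ($m{\left(c \right)} = \left(-24 + \left(-3 + c\right)\right) \left(-1 + c\right) = \left(-27 + c\right) \left(-1 + c\right) = \left(-1 + c\right) \left(-27 + c\right)$)
$Q = -3438$ ($Q = 9 \left(-217 + \left(27 + 16^{2} - 448\right)\right) = 9 \left(-217 + \left(27 + 256 - 448\right)\right) = 9 \left(-217 - 165\right) = 9 \left(-382\right) = -3438$)
$\left(\left(\frac{1}{-125 - 119} - 142\right) + 12\right) Q - 132 = \left(\left(\frac{1}{-125 - 119} - 142\right) + 12\right) \left(-3438\right) - 132 = \left(\left(\frac{1}{-244} - 142\right) + 12\right) \left(-3438\right) - 132 = \left(\left(- \frac{1}{244} - 142\right) + 12\right) \left(-3438\right) - 132 = \left(- \frac{34649}{244} + 12\right) \left(-3438\right) - 132 = \left(- \frac{31721}{244}\right) \left(-3438\right) - 132 = \frac{54528399}{122} - 132 = \frac{54512295}{122}$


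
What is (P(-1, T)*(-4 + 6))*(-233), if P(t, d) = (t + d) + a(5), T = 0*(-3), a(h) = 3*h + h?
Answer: -8854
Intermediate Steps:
a(h) = 4*h
T = 0
P(t, d) = 20 + d + t (P(t, d) = (t + d) + 4*5 = (d + t) + 20 = 20 + d + t)
(P(-1, T)*(-4 + 6))*(-233) = ((20 + 0 - 1)*(-4 + 6))*(-233) = (19*2)*(-233) = 38*(-233) = -8854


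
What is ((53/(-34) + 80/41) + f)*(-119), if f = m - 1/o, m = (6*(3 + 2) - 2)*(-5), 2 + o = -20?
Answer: 7490161/451 ≈ 16608.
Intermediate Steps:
o = -22 (o = -2 - 20 = -22)
m = -140 (m = (6*5 - 2)*(-5) = (30 - 2)*(-5) = 28*(-5) = -140)
f = -3079/22 (f = -140 - 1/(-22) = -140 - 1*(-1/22) = -140 + 1/22 = -3079/22 ≈ -139.95)
((53/(-34) + 80/41) + f)*(-119) = ((53/(-34) + 80/41) - 3079/22)*(-119) = ((53*(-1/34) + 80*(1/41)) - 3079/22)*(-119) = ((-53/34 + 80/41) - 3079/22)*(-119) = (547/1394 - 3079/22)*(-119) = -1070023/7667*(-119) = 7490161/451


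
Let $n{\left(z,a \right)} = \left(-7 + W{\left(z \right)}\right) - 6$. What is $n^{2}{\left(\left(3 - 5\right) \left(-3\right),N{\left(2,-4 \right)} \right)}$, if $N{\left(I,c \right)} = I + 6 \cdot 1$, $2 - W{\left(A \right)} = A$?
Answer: $289$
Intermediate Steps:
$W{\left(A \right)} = 2 - A$
$N{\left(I,c \right)} = 6 + I$ ($N{\left(I,c \right)} = I + 6 = 6 + I$)
$n{\left(z,a \right)} = -11 - z$ ($n{\left(z,a \right)} = \left(-7 - \left(-2 + z\right)\right) - 6 = \left(-5 - z\right) - 6 = -11 - z$)
$n^{2}{\left(\left(3 - 5\right) \left(-3\right),N{\left(2,-4 \right)} \right)} = \left(-11 - \left(3 - 5\right) \left(-3\right)\right)^{2} = \left(-11 - \left(-2\right) \left(-3\right)\right)^{2} = \left(-11 - 6\right)^{2} = \left(-17\right)^{2} = 289$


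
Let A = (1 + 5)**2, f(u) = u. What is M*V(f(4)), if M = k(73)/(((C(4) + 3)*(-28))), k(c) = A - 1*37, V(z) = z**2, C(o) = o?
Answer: 4/49 ≈ 0.081633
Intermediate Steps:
A = 36 (A = 6**2 = 36)
k(c) = -1 (k(c) = 36 - 1*37 = 36 - 37 = -1)
M = 1/196 (M = -1/((4 + 3)*(-28)) = -1/(7*(-28)) = -1/(-196) = -1*(-1/196) = 1/196 ≈ 0.0051020)
M*V(f(4)) = (1/196)*4**2 = (1/196)*16 = 4/49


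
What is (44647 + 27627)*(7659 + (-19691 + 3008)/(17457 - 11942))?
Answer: 3051603564348/5515 ≈ 5.5333e+8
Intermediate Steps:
(44647 + 27627)*(7659 + (-19691 + 3008)/(17457 - 11942)) = 72274*(7659 - 16683/5515) = 72274*(42222702/5515) = 3051603564348/5515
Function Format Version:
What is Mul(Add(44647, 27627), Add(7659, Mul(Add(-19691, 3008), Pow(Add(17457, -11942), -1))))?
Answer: Rational(3051603564348, 5515) ≈ 5.5333e+8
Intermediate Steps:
Mul(Add(44647, 27627), Add(7659, Mul(Add(-19691, 3008), Pow(Add(17457, -11942), -1)))) = Mul(72274, Add(7659, Mul(-16683, Pow(5515, -1)))) = Mul(72274, Add(7659, Mul(-16683, Rational(1, 5515)))) = Mul(72274, Add(7659, Rational(-16683, 5515))) = Mul(72274, Rational(42222702, 5515)) = Rational(3051603564348, 5515)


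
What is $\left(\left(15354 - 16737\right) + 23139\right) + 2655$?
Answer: $24411$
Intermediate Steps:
$\left(\left(15354 - 16737\right) + 23139\right) + 2655 = \left(-1383 + 23139\right) + 2655 = 21756 + 2655 = 24411$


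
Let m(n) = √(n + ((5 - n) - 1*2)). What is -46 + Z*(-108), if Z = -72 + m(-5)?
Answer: 7730 - 108*√3 ≈ 7542.9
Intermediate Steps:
m(n) = √3 (m(n) = √(n + ((5 - n) - 2)) = √(n + (3 - n)) = √3)
Z = -72 + √3 ≈ -70.268
-46 + Z*(-108) = -46 + (-72 + √3)*(-108) = -46 + (7776 - 108*√3) = 7730 - 108*√3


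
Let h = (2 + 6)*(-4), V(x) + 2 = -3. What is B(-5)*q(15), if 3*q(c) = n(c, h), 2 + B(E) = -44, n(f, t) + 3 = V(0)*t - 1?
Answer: -2392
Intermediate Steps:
V(x) = -5 (V(x) = -2 - 3 = -5)
h = -32 (h = 8*(-4) = -32)
n(f, t) = -4 - 5*t (n(f, t) = -3 + (-5*t - 1) = -3 + (-1 - 5*t) = -4 - 5*t)
B(E) = -46 (B(E) = -2 - 44 = -46)
q(c) = 52 (q(c) = (-4 - 5*(-32))/3 = (-4 + 160)/3 = (⅓)*156 = 52)
B(-5)*q(15) = -46*52 = -2392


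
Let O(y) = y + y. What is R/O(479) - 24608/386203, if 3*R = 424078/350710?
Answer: -12319810306243/194634830184810 ≈ -0.063297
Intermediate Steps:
O(y) = 2*y
R = 212039/526065 (R = (424078/350710)/3 = (424078*(1/350710))/3 = (⅓)*(212039/175355) = 212039/526065 ≈ 0.40307)
R/O(479) - 24608/386203 = 212039/(526065*((2*479))) - 24608/386203 = (212039/526065)/958 - 24608*1/386203 = (212039/526065)*(1/958) - 24608/386203 = 212039/503970270 - 24608/386203 = -12319810306243/194634830184810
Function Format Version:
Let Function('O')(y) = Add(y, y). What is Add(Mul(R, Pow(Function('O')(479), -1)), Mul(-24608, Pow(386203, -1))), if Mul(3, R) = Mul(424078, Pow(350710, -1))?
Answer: Rational(-12319810306243, 194634830184810) ≈ -0.063297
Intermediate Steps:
Function('O')(y) = Mul(2, y)
R = Rational(212039, 526065) (R = Mul(Rational(1, 3), Mul(424078, Pow(350710, -1))) = Mul(Rational(1, 3), Mul(424078, Rational(1, 350710))) = Mul(Rational(1, 3), Rational(212039, 175355)) = Rational(212039, 526065) ≈ 0.40307)
Add(Mul(R, Pow(Function('O')(479), -1)), Mul(-24608, Pow(386203, -1))) = Add(Mul(Rational(212039, 526065), Pow(Mul(2, 479), -1)), Mul(-24608, Pow(386203, -1))) = Add(Mul(Rational(212039, 526065), Pow(958, -1)), Mul(-24608, Rational(1, 386203))) = Add(Mul(Rational(212039, 526065), Rational(1, 958)), Rational(-24608, 386203)) = Add(Rational(212039, 503970270), Rational(-24608, 386203)) = Rational(-12319810306243, 194634830184810)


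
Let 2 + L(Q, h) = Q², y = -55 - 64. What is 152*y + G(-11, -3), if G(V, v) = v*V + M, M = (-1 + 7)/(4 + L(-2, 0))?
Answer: -18054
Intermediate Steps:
y = -119
L(Q, h) = -2 + Q²
M = 1 (M = (-1 + 7)/(4 + (-2 + (-2)²)) = 6/(4 + (-2 + 4)) = 6/(4 + 2) = 6/6 = 6*(⅙) = 1)
G(V, v) = 1 + V*v (G(V, v) = v*V + 1 = V*v + 1 = 1 + V*v)
152*y + G(-11, -3) = 152*(-119) + (1 - 11*(-3)) = -18088 + (1 + 33) = -18088 + 34 = -18054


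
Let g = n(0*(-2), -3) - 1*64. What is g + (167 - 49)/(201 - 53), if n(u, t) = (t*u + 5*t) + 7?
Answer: -5269/74 ≈ -71.203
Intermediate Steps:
n(u, t) = 7 + 5*t + t*u (n(u, t) = (5*t + t*u) + 7 = 7 + 5*t + t*u)
g = -72 (g = (7 + 5*(-3) - 0*(-2)) - 1*64 = (7 - 15 - 3*0) - 64 = (7 - 15 + 0) - 64 = -8 - 64 = -72)
g + (167 - 49)/(201 - 53) = -72 + (167 - 49)/(201 - 53) = -72 + 118/148 = -72 + 118*(1/148) = -72 + 59/74 = -5269/74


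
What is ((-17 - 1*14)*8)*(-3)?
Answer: 744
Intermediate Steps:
((-17 - 1*14)*8)*(-3) = ((-17 - 14)*8)*(-3) = -31*8*(-3) = -248*(-3) = 744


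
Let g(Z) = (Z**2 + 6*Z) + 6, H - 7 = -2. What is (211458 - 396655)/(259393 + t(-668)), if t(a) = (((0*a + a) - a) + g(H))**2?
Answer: -185197/263114 ≈ -0.70387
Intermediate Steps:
H = 5 (H = 7 - 2 = 5)
g(Z) = 6 + Z**2 + 6*Z
t(a) = 3721 (t(a) = (((0*a + a) - a) + (6 + 5**2 + 6*5))**2 = (((0 + a) - a) + (6 + 25 + 30))**2 = ((a - a) + 61)**2 = (0 + 61)**2 = 61**2 = 3721)
(211458 - 396655)/(259393 + t(-668)) = (211458 - 396655)/(259393 + 3721) = -185197/263114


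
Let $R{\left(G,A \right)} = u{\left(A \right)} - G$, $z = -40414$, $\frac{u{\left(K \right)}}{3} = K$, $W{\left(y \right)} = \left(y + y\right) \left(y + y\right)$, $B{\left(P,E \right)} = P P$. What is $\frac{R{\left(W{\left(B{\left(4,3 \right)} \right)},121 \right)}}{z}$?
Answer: $\frac{661}{40414} \approx 0.016356$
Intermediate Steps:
$B{\left(P,E \right)} = P^{2}$
$W{\left(y \right)} = 4 y^{2}$ ($W{\left(y \right)} = 2 y 2 y = 4 y^{2}$)
$u{\left(K \right)} = 3 K$
$R{\left(G,A \right)} = - G + 3 A$ ($R{\left(G,A \right)} = 3 A - G = - G + 3 A$)
$\frac{R{\left(W{\left(B{\left(4,3 \right)} \right)},121 \right)}}{z} = \frac{- 4 \left(4^{2}\right)^{2} + 3 \cdot 121}{-40414} = \left(- 4 \cdot 16^{2} + 363\right) \left(- \frac{1}{40414}\right) = \left(- 4 \cdot 256 + 363\right) \left(- \frac{1}{40414}\right) = \left(\left(-1\right) 1024 + 363\right) \left(- \frac{1}{40414}\right) = \left(-1024 + 363\right) \left(- \frac{1}{40414}\right) = \left(-661\right) \left(- \frac{1}{40414}\right) = \frac{661}{40414}$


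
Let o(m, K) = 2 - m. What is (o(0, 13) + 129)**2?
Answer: 17161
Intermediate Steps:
(o(0, 13) + 129)**2 = ((2 - 1*0) + 129)**2 = ((2 + 0) + 129)**2 = (2 + 129)**2 = 131**2 = 17161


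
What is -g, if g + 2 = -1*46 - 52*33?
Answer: 1764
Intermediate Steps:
g = -1764 (g = -2 + (-1*46 - 52*33) = -2 + (-46 - 1716) = -2 - 1762 = -1764)
-g = -1*(-1764) = 1764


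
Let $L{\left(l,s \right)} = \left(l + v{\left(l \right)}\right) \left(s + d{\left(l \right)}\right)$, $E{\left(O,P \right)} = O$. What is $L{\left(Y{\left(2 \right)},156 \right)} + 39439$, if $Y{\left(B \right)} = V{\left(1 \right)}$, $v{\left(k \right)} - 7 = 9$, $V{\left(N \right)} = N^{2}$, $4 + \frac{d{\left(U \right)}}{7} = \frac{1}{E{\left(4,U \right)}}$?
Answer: $\frac{166579}{4} \approx 41645.0$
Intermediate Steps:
$d{\left(U \right)} = - \frac{105}{4}$ ($d{\left(U \right)} = -28 + \frac{7}{4} = - \frac{105}{4}$)
$v{\left(k \right)} = 16$ ($v{\left(k \right)} = 7 + 9 = 16$)
$Y{\left(B \right)} = 1$ ($Y{\left(B \right)} = 1^{2} = 1$)
$L{\left(l,s \right)} = \left(16 + l\right) \left(- \frac{105}{4} + s\right)$ ($L{\left(l,s \right)} = \left(l + 16\right) \left(s - \frac{105}{4}\right) = \left(16 + l\right) \left(- \frac{105}{4} + s\right)$)
$L{\left(Y{\left(2 \right)},156 \right)} + 39439 = \left(-420 + 16 \cdot 156 - \frac{105}{4} + 1 \cdot 156\right) + 39439 = \left(-420 + 2496 - \frac{105}{4} + 156\right) + 39439 = \frac{8823}{4} + 39439 = \frac{166579}{4}$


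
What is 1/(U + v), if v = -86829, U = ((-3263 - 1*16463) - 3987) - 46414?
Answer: -1/156956 ≈ -6.3712e-6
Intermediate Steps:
U = -70127 (U = ((-3263 - 16463) - 3987) - 46414 = (-19726 - 3987) - 46414 = -23713 - 46414 = -70127)
1/(U + v) = 1/(-70127 - 86829) = 1/(-156956) = -1/156956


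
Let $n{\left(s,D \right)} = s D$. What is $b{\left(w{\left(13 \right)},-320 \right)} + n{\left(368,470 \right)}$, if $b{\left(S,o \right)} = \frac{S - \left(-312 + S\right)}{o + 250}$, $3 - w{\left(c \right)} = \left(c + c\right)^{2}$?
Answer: $\frac{6053444}{35} \approx 1.7296 \cdot 10^{5}$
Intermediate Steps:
$w{\left(c \right)} = 3 - 4 c^{2}$ ($w{\left(c \right)} = 3 - \left(c + c\right)^{2} = 3 - \left(2 c\right)^{2} = 3 - 4 c^{2}$)
$n{\left(s,D \right)} = D s$
$b{\left(S,o \right)} = \frac{312}{250 + o}$
$b{\left(w{\left(13 \right)},-320 \right)} + n{\left(368,470 \right)} = \frac{312}{250 - 320} + 470 \cdot 368 = \frac{312}{-70} + 172960 = 312 \left(- \frac{1}{70}\right) + 172960 = - \frac{156}{35} + 172960 = \frac{6053444}{35}$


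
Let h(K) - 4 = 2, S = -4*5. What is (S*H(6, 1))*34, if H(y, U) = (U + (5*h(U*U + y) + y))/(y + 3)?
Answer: -25160/9 ≈ -2795.6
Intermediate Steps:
S = -20
h(K) = 6 (h(K) = 4 + 2 = 6)
H(y, U) = (30 + U + y)/(3 + y) (H(y, U) = (U + (5*6 + y))/(y + 3) = (U + (30 + y))/(3 + y) = (30 + U + y)/(3 + y))
(S*H(6, 1))*34 = -20*(30 + 1 + 6)/(3 + 6)*34 = -20*37/9*34 = -740/9*34 = -25160/9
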